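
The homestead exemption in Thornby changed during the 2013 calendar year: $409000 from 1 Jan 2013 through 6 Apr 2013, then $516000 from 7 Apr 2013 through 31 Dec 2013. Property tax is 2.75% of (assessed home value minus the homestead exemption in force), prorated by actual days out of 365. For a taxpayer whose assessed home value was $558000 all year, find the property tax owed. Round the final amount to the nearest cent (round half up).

1 Jan – 6 Apr 2013: 96 days, exemption $409000 → ($558000 − $409000) × 2.75% × 96/365 = $1077.6986
7 Apr – 31 Dec 2013: 269 days, exemption $516000 → ($558000 − $516000) × 2.75% × 269/365 = $851.2192
Total = $1928.9178

$1928.92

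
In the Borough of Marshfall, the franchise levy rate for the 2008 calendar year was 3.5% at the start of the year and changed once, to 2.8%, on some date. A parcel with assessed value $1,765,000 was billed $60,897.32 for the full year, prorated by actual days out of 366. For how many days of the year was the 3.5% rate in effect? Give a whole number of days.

340 days

Let d = days at the first rate; then 366 − d days at the second rate.
$1,765,000 × [3.5%·d + 2.8%·(366−d)] / 366 = $60,897.32
Solving gives d = 340, so the new rate took effect on December 6, 2008.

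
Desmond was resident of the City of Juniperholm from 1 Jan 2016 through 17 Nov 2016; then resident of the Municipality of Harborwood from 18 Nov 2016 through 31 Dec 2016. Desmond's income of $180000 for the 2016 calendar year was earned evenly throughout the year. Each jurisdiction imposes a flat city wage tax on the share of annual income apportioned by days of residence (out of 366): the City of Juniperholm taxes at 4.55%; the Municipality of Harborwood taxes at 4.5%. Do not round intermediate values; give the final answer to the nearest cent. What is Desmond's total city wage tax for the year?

$8179.18

The City of Juniperholm, 1 Jan – 17 Nov 2016: 322 days → $180000 × 4.55% × 322/366 = $7205.4098
The Municipality of Harborwood, 18 Nov – 31 Dec 2016: 44 days → $180000 × 4.5% × 44/366 = $973.7705
Total = $8179.1803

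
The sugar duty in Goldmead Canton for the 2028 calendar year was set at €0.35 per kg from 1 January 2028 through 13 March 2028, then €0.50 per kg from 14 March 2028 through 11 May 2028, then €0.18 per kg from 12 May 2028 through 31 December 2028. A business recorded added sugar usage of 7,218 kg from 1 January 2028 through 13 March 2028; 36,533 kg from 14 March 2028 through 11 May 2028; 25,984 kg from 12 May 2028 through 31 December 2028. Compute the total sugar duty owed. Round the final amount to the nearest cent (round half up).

1 January – 13 March 2028: 7,218 kg at €0.35/kg → €2,526.30
14 March – 11 May 2028: 36,533 kg at €0.50/kg → €18,266.50
12 May – 31 December 2028: 25,984 kg at €0.18/kg → €4,677.12

€25,469.92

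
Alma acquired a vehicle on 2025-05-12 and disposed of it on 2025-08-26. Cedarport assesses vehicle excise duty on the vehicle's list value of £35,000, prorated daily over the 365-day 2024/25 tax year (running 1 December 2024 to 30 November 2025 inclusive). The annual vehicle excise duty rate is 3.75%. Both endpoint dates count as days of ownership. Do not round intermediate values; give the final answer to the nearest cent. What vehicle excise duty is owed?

Days held (2025-05-12 to 2025-08-26): 107 out of 365
Tax = £35,000 × 3.75% × 107/365 = £384.7603

£384.76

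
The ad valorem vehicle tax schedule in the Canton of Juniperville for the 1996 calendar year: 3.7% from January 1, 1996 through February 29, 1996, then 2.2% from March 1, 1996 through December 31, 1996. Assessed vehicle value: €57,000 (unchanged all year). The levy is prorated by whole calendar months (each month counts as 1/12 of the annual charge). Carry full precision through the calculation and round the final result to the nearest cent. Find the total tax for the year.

January 1 – February 29, 1996: 2 months at 3.7% → €57,000 × 3.7% × 2/12 = €351.5000
March 1 – December 31, 1996: 10 months at 2.2% → €57,000 × 2.2% × 10/12 = €1,045.0000
Total = €1,396.5000

€1,396.50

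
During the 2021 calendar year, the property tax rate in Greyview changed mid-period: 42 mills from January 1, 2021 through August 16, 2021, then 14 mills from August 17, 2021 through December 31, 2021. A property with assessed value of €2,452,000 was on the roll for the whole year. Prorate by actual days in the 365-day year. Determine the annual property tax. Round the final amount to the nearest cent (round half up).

January 1 – August 16, 2021: 228 days at 42 mills → €2,452,000 × 4.2% × 228/365 = €64,329.7315
August 17 – December 31, 2021: 137 days at 14 mills → €2,452,000 × 1.4% × 137/365 = €12,884.7562
Total = €77,214.4877

€77,214.49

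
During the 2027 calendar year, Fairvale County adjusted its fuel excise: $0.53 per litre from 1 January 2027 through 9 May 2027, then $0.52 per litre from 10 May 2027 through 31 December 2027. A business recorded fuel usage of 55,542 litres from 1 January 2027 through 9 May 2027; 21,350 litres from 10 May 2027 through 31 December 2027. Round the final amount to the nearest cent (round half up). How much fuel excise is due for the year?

1 January – 9 May 2027: 55,542 litres at $0.53/litre → $29,437.26
10 May – 31 December 2027: 21,350 litres at $0.52/litre → $11,102.00

$40,539.26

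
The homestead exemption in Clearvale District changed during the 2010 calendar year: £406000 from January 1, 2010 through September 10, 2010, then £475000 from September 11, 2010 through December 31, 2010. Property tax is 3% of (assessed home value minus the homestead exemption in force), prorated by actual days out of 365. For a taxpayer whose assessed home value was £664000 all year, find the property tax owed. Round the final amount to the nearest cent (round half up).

£7104.82

January 1 – September 10, 2010: 253 days, exemption £406000 → (£664000 − £406000) × 3% × 253/365 = £5364.9863
September 11 – December 31, 2010: 112 days, exemption £475000 → (£664000 − £475000) × 3% × 112/365 = £1739.8356
Total = £7104.8219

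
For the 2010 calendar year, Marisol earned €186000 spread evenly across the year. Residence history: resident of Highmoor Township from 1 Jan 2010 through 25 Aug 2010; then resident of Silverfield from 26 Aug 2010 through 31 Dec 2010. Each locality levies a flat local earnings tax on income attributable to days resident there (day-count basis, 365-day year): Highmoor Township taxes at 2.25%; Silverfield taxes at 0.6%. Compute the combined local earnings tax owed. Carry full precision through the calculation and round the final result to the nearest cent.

€3108.75

Highmoor Township, 1 Jan – 25 Aug 2010: 237 days → €186000 × 2.25% × 237/365 = €2717.3836
Silverfield, 26 Aug – 31 Dec 2010: 128 days → €186000 × 0.6% × 128/365 = €391.3644
Total = €3108.7479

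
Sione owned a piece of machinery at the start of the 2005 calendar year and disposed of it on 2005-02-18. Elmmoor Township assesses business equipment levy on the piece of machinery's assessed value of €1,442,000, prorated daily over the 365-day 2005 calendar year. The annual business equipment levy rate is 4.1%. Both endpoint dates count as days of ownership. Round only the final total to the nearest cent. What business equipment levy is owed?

€7,936.93

Days held (2005-01-01 to 2005-02-18): 49 out of 365
Tax = €1,442,000 × 4.1% × 49/365 = €7,936.9260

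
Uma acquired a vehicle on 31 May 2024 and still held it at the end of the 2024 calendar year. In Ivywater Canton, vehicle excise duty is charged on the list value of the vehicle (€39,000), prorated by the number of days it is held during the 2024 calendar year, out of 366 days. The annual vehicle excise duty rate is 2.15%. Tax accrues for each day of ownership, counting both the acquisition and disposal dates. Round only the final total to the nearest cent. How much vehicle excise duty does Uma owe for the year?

Days held (31 May – 31 Dec 2024): 215 out of 366
Tax = €39,000 × 2.15% × 215/366 = €492.5615

€492.56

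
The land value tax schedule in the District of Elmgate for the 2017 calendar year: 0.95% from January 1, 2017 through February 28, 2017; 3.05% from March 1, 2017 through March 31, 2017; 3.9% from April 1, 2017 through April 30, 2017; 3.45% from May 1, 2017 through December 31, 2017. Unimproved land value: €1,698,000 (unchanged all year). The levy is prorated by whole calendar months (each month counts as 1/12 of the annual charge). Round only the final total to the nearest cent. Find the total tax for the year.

January 1 – February 28, 2017: 2 months at 0.95% → €1,698,000 × 0.95% × 2/12 = €2,688.5000
March 1 – March 31, 2017: 1 month at 3.05% → €1,698,000 × 3.05% × 1/12 = €4,315.7500
April 1 – April 30, 2017: 1 month at 3.9% → €1,698,000 × 3.9% × 1/12 = €5,518.5000
May 1 – December 31, 2017: 8 months at 3.45% → €1,698,000 × 3.45% × 8/12 = €39,054.0000
Total = €51,576.7500

€51,576.75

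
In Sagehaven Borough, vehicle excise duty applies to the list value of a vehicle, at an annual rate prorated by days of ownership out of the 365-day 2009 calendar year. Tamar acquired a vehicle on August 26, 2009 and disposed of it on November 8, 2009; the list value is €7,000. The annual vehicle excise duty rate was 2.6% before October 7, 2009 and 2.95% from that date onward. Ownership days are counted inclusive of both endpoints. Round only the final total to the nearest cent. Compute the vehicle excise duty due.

August 26 – October 6, 2009: 42 days at 2.6% → €7,000 × 2.6% × 42/365 = €20.9425
October 7 – November 8, 2009: 33 days at 2.95% → €7,000 × 2.95% × 33/365 = €18.6699
Total = €39.6123

€39.61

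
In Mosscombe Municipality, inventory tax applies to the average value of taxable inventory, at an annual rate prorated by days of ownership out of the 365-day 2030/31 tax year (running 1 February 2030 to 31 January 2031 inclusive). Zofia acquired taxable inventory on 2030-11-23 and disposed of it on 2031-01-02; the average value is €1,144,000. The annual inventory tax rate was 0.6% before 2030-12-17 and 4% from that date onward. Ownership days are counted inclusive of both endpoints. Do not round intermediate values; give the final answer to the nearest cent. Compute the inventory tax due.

€2,582.62

2030-11-23 to 2030-12-16: 24 days at 0.6% → €1,144,000 × 0.6% × 24/365 = €451.3315
2030-12-17 to 2031-01-02: 17 days at 4% → €1,144,000 × 4% × 17/365 = €2,131.2877
Total = €2,582.6192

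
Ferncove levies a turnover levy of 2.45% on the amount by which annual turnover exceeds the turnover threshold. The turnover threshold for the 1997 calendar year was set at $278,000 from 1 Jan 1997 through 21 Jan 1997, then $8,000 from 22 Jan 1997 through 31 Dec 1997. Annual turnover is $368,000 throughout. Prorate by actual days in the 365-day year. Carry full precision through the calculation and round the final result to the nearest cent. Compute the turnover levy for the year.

$8,439.41

1 Jan – 21 Jan 1997: 21 days, exemption $278,000 → ($368,000 − $278,000) × 2.45% × 21/365 = $126.8630
22 Jan – 31 Dec 1997: 344 days, exemption $8,000 → ($368,000 − $8,000) × 2.45% × 344/365 = $8,312.5479
Total = $8,439.4110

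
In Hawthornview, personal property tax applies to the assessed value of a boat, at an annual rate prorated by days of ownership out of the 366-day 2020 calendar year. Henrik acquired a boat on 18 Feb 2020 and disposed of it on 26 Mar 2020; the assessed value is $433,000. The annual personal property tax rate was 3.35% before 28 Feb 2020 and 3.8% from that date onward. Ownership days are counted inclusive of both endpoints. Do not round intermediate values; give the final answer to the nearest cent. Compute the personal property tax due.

18 Feb – 27 Feb 2020: 10 days at 3.35% → $433,000 × 3.35% × 10/366 = $396.3251
28 Feb – 26 Mar 2020: 28 days at 3.8% → $433,000 × 3.8% × 28/366 = $1,258.7760
Total = $1,655.1011

$1,655.10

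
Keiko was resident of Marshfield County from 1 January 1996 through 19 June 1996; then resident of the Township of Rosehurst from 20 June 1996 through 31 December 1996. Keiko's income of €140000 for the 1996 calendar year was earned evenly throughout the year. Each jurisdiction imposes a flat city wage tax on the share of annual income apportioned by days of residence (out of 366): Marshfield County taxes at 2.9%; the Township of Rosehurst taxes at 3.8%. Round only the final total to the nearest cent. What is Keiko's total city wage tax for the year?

€4731.31

Marshfield County, 1 January – 19 June 1996: 171 days → €140000 × 2.9% × 171/366 = €1896.8852
The Township of Rosehurst, 20 June – 31 December 1996: 195 days → €140000 × 3.8% × 195/366 = €2834.4262
Total = €4731.3115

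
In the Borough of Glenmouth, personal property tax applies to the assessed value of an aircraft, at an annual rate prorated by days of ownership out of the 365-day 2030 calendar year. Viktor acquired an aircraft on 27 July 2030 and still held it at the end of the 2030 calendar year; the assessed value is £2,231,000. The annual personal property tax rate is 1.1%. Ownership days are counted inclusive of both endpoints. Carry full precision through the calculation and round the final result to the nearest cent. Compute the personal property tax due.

£10,623.23

Days held (27 July – 31 December 2030): 158 out of 365
Tax = £2,231,000 × 1.1% × 158/365 = £10,623.2274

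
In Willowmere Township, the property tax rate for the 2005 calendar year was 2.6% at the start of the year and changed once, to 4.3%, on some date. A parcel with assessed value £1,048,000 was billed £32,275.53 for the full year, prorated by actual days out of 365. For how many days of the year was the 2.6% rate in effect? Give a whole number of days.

Let d = days at the first rate; then 365 − d days at the second rate.
£1,048,000 × [2.6%·d + 4.3%·(365−d)] / 365 = £32,275.53
Solving gives d = 262, so the new rate took effect on 20 Sep 2005.

262 days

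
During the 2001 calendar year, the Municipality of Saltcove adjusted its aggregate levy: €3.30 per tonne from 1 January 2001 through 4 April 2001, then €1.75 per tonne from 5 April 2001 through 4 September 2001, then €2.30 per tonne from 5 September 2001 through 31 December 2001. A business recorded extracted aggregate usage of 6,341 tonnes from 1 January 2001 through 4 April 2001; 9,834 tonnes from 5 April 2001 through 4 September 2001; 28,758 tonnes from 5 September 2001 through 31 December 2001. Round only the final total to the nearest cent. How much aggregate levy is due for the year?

€104278.20

1 January – 4 April 2001: 6,341 tonnes at €3.30/tonne → €20925.30
5 April – 4 September 2001: 9,834 tonnes at €1.75/tonne → €17209.50
5 September – 31 December 2001: 28,758 tonnes at €2.30/tonne → €66143.40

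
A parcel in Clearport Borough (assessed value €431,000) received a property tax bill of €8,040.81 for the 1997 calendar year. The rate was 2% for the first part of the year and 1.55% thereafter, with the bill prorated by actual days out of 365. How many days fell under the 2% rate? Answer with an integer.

256 days

Let d = days at the first rate; then 365 − d days at the second rate.
€431,000 × [2%·d + 1.55%·(365−d)] / 365 = €8,040.81
Solving gives d = 256, so the new rate took effect on September 14, 1997.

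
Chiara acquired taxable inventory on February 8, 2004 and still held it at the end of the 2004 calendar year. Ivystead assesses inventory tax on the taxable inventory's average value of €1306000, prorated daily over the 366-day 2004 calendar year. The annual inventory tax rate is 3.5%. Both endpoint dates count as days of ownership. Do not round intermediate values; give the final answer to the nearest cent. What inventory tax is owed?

€40964.15

Days held (February 8 – December 31, 2004): 328 out of 366
Tax = €1306000 × 3.5% × 328/366 = €40964.1530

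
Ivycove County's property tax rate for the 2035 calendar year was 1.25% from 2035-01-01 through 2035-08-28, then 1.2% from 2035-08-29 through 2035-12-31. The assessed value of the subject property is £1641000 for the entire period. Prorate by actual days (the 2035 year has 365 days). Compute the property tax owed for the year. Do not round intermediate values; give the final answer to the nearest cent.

£20231.51

2035-01-01 to 2035-08-28: 240 days at 1.25% → £1641000 × 1.25% × 240/365 = £13487.6712
2035-08-29 to 2035-12-31: 125 days at 1.2% → £1641000 × 1.2% × 125/365 = £6743.8356
Total = £20231.5068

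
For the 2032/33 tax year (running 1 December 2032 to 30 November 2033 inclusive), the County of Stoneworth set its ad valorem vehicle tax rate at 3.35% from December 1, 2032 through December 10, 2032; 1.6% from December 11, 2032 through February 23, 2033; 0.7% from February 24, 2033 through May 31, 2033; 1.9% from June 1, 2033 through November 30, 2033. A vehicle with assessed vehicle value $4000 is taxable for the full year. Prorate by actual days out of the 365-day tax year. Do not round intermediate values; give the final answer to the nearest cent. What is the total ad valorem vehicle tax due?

$62.37

December 1 – December 10, 2032: 10 days at 3.35% → $4000 × 3.35% × 10/365 = $3.6712
December 11, 2032 – February 23, 2033: 75 days at 1.6% → $4000 × 1.6% × 75/365 = $13.1507
February 24 – May 31, 2033: 97 days at 0.7% → $4000 × 0.7% × 97/365 = $7.4411
June 1 – November 30, 2033: 183 days at 1.9% → $4000 × 1.9% × 183/365 = $38.1041
Total = $62.3671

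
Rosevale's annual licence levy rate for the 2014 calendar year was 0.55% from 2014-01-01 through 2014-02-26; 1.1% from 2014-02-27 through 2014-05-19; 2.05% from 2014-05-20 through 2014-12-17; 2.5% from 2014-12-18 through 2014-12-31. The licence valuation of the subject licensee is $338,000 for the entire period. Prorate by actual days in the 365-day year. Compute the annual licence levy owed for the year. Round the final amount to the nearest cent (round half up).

2014-01-01 to 2014-02-26: 57 days at 0.55% → $338,000 × 0.55% × 57/365 = $290.3096
2014-02-27 to 2014-05-19: 82 days at 1.1% → $338,000 × 1.1% × 82/365 = $835.2767
2014-05-20 to 2014-12-17: 212 days at 2.05% → $338,000 × 2.05% × 212/365 = $4,024.5151
2014-12-18 to 2014-12-31: 14 days at 2.5% → $338,000 × 2.5% × 14/365 = $324.1096
Total = $5,474.2110

$5,474.21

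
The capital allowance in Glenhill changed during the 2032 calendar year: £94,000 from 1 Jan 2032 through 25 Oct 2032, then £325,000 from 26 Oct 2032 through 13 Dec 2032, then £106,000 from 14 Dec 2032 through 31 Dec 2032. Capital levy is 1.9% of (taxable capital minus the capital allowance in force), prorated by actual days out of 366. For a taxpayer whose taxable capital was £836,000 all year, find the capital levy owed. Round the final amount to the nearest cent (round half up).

1 Jan – 25 Oct 2032: 299 days, exemption £94,000 → (£836,000 − £94,000) × 1.9% × 299/366 = £11,517.2186
26 Oct – 13 Dec 2032: 49 days, exemption £325,000 → (£836,000 − £325,000) × 1.9% × 49/366 = £1,299.8388
14 Dec – 31 Dec 2032: 18 days, exemption £106,000 → (£836,000 − £106,000) × 1.9% × 18/366 = £682.1311
Total = £13,499.1885

£13,499.19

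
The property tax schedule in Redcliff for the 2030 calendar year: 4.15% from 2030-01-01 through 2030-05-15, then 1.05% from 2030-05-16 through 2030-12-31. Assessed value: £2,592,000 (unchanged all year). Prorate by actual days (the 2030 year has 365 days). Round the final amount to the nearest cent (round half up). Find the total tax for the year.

2030-01-01 to 2030-05-15: 135 days at 4.15% → £2,592,000 × 4.15% × 135/365 = £39,785.4247
2030-05-16 to 2030-12-31: 230 days at 1.05% → £2,592,000 × 1.05% × 230/365 = £17,149.8082
Total = £56,935.2329

£56,935.23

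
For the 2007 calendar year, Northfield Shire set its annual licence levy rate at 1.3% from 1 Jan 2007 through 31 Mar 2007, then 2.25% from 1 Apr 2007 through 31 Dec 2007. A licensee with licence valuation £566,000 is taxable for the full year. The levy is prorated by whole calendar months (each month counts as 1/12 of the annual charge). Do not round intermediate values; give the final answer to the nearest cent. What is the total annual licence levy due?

1 Jan – 31 Mar 2007: 3 months at 1.3% → £566,000 × 1.3% × 3/12 = £1,839.5000
1 Apr – 31 Dec 2007: 9 months at 2.25% → £566,000 × 2.25% × 9/12 = £9,551.2500
Total = £11,390.7500

£11,390.75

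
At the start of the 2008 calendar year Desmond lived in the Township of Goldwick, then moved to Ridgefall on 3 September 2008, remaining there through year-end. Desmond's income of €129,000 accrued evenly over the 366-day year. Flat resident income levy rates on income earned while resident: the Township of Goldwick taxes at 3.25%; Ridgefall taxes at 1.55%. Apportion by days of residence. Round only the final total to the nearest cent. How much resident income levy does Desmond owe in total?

The Township of Goldwick, 1 January – 2 September 2008: 246 days → €129,000 × 3.25% × 246/366 = €2,817.9098
Ridgefall, 3 September – 31 December 2008: 120 days → €129,000 × 1.55% × 120/366 = €655.5738
Total = €3,473.4836

€3,473.48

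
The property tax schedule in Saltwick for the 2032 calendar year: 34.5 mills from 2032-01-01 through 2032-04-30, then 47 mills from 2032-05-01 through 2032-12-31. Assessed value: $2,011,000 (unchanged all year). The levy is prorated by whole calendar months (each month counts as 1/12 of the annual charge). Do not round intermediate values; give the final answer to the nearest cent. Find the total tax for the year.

$86,137.83

2032-01-01 to 2032-04-30: 4 months at 34.5 mills → $2,011,000 × 3.45% × 4/12 = $23,126.5000
2032-05-01 to 2032-12-31: 8 months at 47 mills → $2,011,000 × 4.7% × 8/12 = $63,011.3333
Total = $86,137.8333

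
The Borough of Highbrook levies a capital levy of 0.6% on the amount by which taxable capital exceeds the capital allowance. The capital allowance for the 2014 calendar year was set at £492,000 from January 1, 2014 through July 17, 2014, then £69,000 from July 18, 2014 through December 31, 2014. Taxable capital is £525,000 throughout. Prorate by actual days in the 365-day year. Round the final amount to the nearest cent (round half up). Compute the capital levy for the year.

£1,359.22

January 1 – July 17, 2014: 198 days, exemption £492,000 → (£525,000 − £492,000) × 0.6% × 198/365 = £107.4082
July 18 – December 31, 2014: 167 days, exemption £69,000 → (£525,000 − £69,000) × 0.6% × 167/365 = £1,251.8137
Total = £1,359.2219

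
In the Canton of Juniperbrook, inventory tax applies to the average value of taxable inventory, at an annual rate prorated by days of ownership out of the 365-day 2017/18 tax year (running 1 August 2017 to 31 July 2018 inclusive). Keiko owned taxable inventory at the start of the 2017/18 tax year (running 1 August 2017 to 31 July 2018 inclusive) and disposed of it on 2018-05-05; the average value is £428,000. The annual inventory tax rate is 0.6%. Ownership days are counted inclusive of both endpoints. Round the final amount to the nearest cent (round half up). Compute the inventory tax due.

£1,955.90

Days held (2017-08-01 to 2018-05-05): 278 out of 365
Tax = £428,000 × 0.6% × 278/365 = £1,955.9014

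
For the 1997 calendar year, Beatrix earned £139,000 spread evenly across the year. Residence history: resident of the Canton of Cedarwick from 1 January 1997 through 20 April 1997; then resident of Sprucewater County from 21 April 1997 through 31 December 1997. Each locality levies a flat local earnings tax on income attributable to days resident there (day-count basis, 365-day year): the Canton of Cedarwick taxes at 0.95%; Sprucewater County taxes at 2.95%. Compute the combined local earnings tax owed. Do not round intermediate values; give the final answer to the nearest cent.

The Canton of Cedarwick, 1 January – 20 April 1997: 110 days → £139,000 × 0.95% × 110/365 = £397.9589
Sprucewater County, 21 April – 31 December 1997: 255 days → £139,000 × 2.95% × 255/365 = £2,864.7329
Total = £3,262.6918

£3,262.69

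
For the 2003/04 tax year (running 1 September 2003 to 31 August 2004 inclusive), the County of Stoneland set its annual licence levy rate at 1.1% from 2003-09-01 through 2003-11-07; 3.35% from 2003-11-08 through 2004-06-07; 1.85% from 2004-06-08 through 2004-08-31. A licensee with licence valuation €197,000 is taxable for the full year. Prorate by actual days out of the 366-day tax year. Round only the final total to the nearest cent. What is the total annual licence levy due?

2003-09-01 to 2003-11-07: 68 days at 1.1% → €197,000 × 1.1% × 68/366 = €402.6120
2003-11-08 to 2004-06-07: 213 days at 3.35% → €197,000 × 3.35% × 213/366 = €3,840.6926
2004-06-08 to 2004-08-31: 85 days at 1.85% → €197,000 × 1.85% × 85/366 = €846.4003
Total = €5,089.7049

€5,089.70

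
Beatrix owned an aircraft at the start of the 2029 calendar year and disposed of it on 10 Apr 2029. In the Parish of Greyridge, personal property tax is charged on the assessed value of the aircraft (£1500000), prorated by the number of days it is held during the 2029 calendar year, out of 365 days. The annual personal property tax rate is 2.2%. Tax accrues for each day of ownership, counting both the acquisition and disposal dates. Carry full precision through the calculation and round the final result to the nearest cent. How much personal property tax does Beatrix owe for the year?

£9041.10

Days held (1 Jan – 10 Apr 2029): 100 out of 365
Tax = £1500000 × 2.2% × 100/365 = £9041.0959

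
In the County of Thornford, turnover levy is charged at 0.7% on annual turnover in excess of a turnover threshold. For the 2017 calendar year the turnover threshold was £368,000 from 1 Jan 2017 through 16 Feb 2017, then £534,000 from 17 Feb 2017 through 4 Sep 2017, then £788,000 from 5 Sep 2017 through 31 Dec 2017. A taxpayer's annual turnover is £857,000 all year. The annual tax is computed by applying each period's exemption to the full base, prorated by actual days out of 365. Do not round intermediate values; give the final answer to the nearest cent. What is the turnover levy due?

£1,835.82

1 Jan – 16 Feb 2017: 47 days, exemption £368,000 → (£857,000 − £368,000) × 0.7% × 47/365 = £440.7699
17 Feb – 4 Sep 2017: 200 days, exemption £534,000 → (£857,000 − £534,000) × 0.7% × 200/365 = £1,238.9041
5 Sep – 31 Dec 2017: 118 days, exemption £788,000 → (£857,000 − £788,000) × 0.7% × 118/365 = £156.1479
Total = £1,835.8219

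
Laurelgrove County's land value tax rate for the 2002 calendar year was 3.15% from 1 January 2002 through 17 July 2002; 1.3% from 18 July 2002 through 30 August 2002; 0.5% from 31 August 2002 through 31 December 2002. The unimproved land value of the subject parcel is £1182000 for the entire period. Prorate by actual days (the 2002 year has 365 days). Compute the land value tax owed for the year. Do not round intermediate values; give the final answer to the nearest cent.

1 January – 17 July 2002: 198 days at 3.15% → £1182000 × 3.15% × 198/365 = £20197.6274
18 July – 30 August 2002: 44 days at 1.3% → £1182000 × 1.3% × 44/365 = £1852.3397
31 August – 31 December 2002: 123 days at 0.5% → £1182000 × 0.5% × 123/365 = £1991.5890
Total = £24041.5562

£24041.56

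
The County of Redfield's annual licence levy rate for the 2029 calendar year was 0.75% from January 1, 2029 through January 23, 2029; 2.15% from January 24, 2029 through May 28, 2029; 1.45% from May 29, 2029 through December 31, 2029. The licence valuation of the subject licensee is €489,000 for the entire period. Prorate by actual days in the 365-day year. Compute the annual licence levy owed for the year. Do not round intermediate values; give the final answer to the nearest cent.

€8,047.06

January 1 – January 23, 2029: 23 days at 0.75% → €489,000 × 0.75% × 23/365 = €231.1027
January 24 – May 28, 2029: 125 days at 2.15% → €489,000 × 2.15% × 125/365 = €3,600.5137
May 29 – December 31, 2029: 217 days at 1.45% → €489,000 × 1.45% × 217/365 = €4,215.4479
Total = €8,047.0644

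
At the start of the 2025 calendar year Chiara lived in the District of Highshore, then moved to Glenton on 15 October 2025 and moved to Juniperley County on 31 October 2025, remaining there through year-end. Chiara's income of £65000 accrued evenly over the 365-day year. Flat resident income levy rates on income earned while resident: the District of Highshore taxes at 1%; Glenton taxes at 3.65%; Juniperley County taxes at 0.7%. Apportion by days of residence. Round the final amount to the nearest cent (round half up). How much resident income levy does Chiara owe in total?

The District of Highshore, 1 January – 14 October 2025: 287 days → £65000 × 1% × 287/365 = £511.0959
Glenton, 15 October – 30 October 2025: 16 days → £65000 × 3.65% × 16/365 = £104.0000
Juniperley County, 31 October – 31 December 2025: 62 days → £65000 × 0.7% × 62/365 = £77.2877
Total = £692.3836

£692.38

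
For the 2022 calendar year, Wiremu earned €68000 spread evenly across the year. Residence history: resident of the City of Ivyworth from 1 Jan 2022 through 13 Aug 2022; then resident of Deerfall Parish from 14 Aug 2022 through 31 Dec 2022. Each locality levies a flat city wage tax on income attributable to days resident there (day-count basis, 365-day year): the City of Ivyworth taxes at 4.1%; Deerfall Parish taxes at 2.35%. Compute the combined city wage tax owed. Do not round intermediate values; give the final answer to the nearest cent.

The City of Ivyworth, 1 Jan – 13 Aug 2022: 225 days → €68000 × 4.1% × 225/365 = €1718.6301
Deerfall Parish, 14 Aug – 31 Dec 2022: 140 days → €68000 × 2.35% × 140/365 = €612.9315
Total = €2331.5616

€2331.56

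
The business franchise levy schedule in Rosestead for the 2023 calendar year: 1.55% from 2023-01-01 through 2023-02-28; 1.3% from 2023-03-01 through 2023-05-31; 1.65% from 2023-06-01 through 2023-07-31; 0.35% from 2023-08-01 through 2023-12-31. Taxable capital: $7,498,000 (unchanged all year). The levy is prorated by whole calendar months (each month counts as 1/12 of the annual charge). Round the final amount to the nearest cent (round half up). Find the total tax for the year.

$75,292.42

2023-01-01 to 2023-02-28: 2 months at 1.55% → $7,498,000 × 1.55% × 2/12 = $19,369.8333
2023-03-01 to 2023-05-31: 3 months at 1.3% → $7,498,000 × 1.3% × 3/12 = $24,368.5000
2023-06-01 to 2023-07-31: 2 months at 1.65% → $7,498,000 × 1.65% × 2/12 = $20,619.5000
2023-08-01 to 2023-12-31: 5 months at 0.35% → $7,498,000 × 0.35% × 5/12 = $10,934.5833
Total = $75,292.4167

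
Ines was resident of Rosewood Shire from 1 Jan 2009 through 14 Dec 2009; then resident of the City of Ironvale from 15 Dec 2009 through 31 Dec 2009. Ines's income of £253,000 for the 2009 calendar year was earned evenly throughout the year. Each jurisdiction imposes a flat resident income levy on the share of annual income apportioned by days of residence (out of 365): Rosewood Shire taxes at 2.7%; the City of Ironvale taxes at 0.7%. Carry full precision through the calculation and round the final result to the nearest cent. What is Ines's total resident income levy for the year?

Rosewood Shire, 1 Jan – 14 Dec 2009: 348 days → £253,000 × 2.7% × 348/365 = £6,512.8438
The City of Ironvale, 15 Dec – 31 Dec 2009: 17 days → £253,000 × 0.7% × 17/365 = £82.4849
Total = £6,595.3288

£6,595.33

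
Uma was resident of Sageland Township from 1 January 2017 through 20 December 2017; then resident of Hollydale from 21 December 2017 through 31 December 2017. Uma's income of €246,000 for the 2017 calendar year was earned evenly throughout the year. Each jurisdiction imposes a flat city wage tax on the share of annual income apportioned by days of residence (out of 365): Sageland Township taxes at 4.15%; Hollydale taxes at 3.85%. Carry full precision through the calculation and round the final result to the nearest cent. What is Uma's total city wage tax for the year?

€10,186.76

Sageland Township, 1 January – 20 December 2017: 354 days → €246,000 × 4.15% × 354/365 = €9,901.3315
Hollydale, 21 December – 31 December 2017: 11 days → €246,000 × 3.85% × 11/365 = €285.4274
Total = €10,186.7589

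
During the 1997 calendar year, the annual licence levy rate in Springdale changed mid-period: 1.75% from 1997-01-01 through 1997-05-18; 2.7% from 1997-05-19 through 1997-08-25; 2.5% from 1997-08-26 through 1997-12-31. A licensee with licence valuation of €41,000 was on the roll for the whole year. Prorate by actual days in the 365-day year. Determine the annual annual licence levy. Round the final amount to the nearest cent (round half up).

€930.98

1997-01-01 to 1997-05-18: 138 days at 1.75% → €41,000 × 1.75% × 138/365 = €271.2740
1997-05-19 to 1997-08-25: 99 days at 2.7% → €41,000 × 2.7% × 99/365 = €300.2548
1997-08-26 to 1997-12-31: 128 days at 2.5% → €41,000 × 2.5% × 128/365 = €359.4521
Total = €930.9808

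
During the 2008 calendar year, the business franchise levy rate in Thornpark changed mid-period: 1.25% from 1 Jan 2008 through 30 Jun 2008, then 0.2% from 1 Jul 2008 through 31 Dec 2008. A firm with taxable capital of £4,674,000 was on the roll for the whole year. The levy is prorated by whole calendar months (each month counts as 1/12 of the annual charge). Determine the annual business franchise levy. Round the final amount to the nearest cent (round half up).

£33,886.50

1 Jan – 30 Jun 2008: 6 months at 1.25% → £4,674,000 × 1.25% × 6/12 = £29,212.5000
1 Jul – 31 Dec 2008: 6 months at 0.2% → £4,674,000 × 0.2% × 6/12 = £4,674.0000
Total = £33,886.5000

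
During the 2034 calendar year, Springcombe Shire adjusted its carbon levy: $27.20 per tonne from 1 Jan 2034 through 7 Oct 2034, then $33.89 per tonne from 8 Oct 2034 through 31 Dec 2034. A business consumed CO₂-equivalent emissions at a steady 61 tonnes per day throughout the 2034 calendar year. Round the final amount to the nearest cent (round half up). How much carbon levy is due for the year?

$640295.65

1 Jan – 7 Oct 2034: 280 days × 61 tonnes/day = 17,080 tonnes at $27.20/tonne → $464576.00
8 Oct – 31 Dec 2034: 85 days × 61 tonnes/day = 5,185 tonnes at $33.89/tonne → $175719.65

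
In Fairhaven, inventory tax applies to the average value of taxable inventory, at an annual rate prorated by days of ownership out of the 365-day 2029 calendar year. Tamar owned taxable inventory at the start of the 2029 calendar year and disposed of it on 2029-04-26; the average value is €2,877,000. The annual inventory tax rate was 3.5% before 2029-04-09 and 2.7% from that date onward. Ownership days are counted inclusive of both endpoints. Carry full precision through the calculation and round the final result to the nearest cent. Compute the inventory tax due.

€30,866.66

2029-01-01 to 2029-04-08: 98 days at 3.5% → €2,877,000 × 3.5% × 98/365 = €27,035.9178
2029-04-09 to 2029-04-26: 18 days at 2.7% → €2,877,000 × 2.7% × 18/365 = €3,830.7452
Total = €30,866.6630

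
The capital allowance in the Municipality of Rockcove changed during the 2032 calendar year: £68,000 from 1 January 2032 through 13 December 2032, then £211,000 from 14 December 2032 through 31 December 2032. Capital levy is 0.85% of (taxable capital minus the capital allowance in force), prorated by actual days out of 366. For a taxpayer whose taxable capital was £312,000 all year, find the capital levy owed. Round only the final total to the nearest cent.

£2,014.22

1 January – 13 December 2032: 348 days, exemption £68,000 → (£312,000 − £68,000) × 0.85% × 348/366 = £1,972.0000
14 December – 31 December 2032: 18 days, exemption £211,000 → (£312,000 − £211,000) × 0.85% × 18/366 = £42.2213
Total = £2,014.2213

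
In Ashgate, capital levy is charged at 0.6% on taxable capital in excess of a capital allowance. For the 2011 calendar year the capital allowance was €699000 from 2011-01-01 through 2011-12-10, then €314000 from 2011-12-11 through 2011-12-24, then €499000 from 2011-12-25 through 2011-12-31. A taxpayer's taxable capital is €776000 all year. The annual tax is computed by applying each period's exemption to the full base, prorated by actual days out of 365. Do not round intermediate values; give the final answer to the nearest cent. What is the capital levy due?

€573.62

2011-01-01 to 2011-12-10: 344 days, exemption €699000 → (€776000 − €699000) × 0.6% × 344/365 = €435.4192
2011-12-11 to 2011-12-24: 14 days, exemption €314000 → (€776000 − €314000) × 0.6% × 14/365 = €106.3233
2011-12-25 to 2011-12-31: 7 days, exemption €499000 → (€776000 − €499000) × 0.6% × 7/365 = €31.8740
Total = €573.6164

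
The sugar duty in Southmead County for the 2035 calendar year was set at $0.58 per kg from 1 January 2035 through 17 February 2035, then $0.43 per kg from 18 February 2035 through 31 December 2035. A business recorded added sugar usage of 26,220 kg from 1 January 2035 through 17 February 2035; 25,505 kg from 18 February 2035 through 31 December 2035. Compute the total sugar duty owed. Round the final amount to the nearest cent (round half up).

1 January – 17 February 2035: 26,220 kg at $0.58/kg → $15,207.60
18 February – 31 December 2035: 25,505 kg at $0.43/kg → $10,967.15

$26,174.75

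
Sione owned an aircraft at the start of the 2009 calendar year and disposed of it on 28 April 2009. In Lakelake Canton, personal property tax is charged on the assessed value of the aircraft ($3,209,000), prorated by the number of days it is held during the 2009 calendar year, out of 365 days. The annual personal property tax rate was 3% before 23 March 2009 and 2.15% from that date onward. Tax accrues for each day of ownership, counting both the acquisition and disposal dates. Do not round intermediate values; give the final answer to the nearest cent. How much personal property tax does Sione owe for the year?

$28,357.89

1 January – 22 March 2009: 81 days at 3% → $3,209,000 × 3% × 81/365 = $21,364.0274
23 March – 28 April 2009: 37 days at 2.15% → $3,209,000 × 2.15% × 37/365 = $6,993.8616
Total = $28,357.8890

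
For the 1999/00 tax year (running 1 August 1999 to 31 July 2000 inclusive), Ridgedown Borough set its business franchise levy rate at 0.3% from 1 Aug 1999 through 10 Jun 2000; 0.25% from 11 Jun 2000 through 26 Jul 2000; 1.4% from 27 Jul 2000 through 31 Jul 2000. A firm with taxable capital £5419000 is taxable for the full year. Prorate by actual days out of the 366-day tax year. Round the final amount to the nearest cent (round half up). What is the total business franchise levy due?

1 Aug 1999 – 10 Jun 2000: 315 days at 0.3% → £5419000 × 0.3% × 315/366 = £13991.6803
11 Jun – 26 Jul 2000: 46 days at 0.25% → £5419000 × 0.25% × 46/366 = £1702.6913
27 Jul – 31 Jul 2000: 5 days at 1.4% → £5419000 × 1.4% × 5/366 = £1036.4208
Total = £16730.7923

£16730.79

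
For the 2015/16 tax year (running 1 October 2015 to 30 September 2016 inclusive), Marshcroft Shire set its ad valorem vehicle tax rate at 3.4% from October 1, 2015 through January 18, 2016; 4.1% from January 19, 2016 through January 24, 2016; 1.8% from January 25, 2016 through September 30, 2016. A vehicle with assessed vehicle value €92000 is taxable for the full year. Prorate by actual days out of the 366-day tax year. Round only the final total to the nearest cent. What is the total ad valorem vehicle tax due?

October 1, 2015 – January 18, 2016: 110 days at 3.4% → €92000 × 3.4% × 110/366 = €940.1093
January 19 – January 24, 2016: 6 days at 4.1% → €92000 × 4.1% × 6/366 = €61.8361
January 25 – September 30, 2016: 250 days at 1.8% → €92000 × 1.8% × 250/366 = €1131.1475
Total = €2133.0929

€2133.09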